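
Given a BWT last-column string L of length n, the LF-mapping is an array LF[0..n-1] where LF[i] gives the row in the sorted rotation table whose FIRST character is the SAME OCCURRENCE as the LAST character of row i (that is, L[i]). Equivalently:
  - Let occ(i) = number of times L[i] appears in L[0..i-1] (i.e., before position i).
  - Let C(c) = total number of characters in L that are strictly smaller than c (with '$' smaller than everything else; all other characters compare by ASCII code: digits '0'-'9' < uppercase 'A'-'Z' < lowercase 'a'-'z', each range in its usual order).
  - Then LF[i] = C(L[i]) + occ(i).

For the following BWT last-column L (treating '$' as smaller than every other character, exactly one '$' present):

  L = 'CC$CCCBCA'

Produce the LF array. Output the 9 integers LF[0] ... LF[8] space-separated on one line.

Char counts: '$':1, 'A':1, 'B':1, 'C':6
C (first-col start): C('$')=0, C('A')=1, C('B')=2, C('C')=3
L[0]='C': occ=0, LF[0]=C('C')+0=3+0=3
L[1]='C': occ=1, LF[1]=C('C')+1=3+1=4
L[2]='$': occ=0, LF[2]=C('$')+0=0+0=0
L[3]='C': occ=2, LF[3]=C('C')+2=3+2=5
L[4]='C': occ=3, LF[4]=C('C')+3=3+3=6
L[5]='C': occ=4, LF[5]=C('C')+4=3+4=7
L[6]='B': occ=0, LF[6]=C('B')+0=2+0=2
L[7]='C': occ=5, LF[7]=C('C')+5=3+5=8
L[8]='A': occ=0, LF[8]=C('A')+0=1+0=1

Answer: 3 4 0 5 6 7 2 8 1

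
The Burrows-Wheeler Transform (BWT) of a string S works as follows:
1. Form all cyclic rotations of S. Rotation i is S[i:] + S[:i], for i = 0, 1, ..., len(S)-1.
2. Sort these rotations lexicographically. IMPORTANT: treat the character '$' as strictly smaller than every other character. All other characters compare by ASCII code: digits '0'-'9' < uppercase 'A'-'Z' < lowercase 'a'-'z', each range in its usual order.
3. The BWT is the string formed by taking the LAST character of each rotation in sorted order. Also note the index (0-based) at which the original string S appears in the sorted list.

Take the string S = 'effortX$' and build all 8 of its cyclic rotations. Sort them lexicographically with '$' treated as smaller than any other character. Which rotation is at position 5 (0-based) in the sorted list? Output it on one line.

Answer: ortX$eff

Derivation:
All 8 rotations (rotation i = S[i:]+S[:i]):
  rot[0] = effortX$
  rot[1] = ffortX$e
  rot[2] = fortX$ef
  rot[3] = ortX$eff
  rot[4] = rtX$effo
  rot[5] = tX$effor
  rot[6] = X$effort
  rot[7] = $effortX
Sorted (with $ < everything):
  sorted[0] = $effortX
  sorted[1] = X$effort
  sorted[2] = effortX$
  sorted[3] = ffortX$e
  sorted[4] = fortX$ef
  sorted[5] = ortX$eff
  sorted[6] = rtX$effo
  sorted[7] = tX$effor
sorted[5] = ortX$eff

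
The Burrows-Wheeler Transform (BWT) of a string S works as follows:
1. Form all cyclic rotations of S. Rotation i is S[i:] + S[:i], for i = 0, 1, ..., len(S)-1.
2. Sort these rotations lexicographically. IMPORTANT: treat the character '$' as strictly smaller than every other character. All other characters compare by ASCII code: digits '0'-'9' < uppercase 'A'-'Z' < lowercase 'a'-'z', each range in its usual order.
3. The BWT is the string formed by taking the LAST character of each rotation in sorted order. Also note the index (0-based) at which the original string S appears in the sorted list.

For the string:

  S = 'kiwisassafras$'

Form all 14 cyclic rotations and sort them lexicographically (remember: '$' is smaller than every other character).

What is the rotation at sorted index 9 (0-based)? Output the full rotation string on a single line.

Answer: s$kiwisassafra

Derivation:
All 14 rotations (rotation i = S[i:]+S[:i]):
  rot[0] = kiwisassafras$
  rot[1] = iwisassafras$k
  rot[2] = wisassafras$ki
  rot[3] = isassafras$kiw
  rot[4] = sassafras$kiwi
  rot[5] = assafras$kiwis
  rot[6] = ssafras$kiwisa
  rot[7] = safras$kiwisas
  rot[8] = afras$kiwisass
  rot[9] = fras$kiwisassa
  rot[10] = ras$kiwisassaf
  rot[11] = as$kiwisassafr
  rot[12] = s$kiwisassafra
  rot[13] = $kiwisassafras
Sorted (with $ < everything):
  sorted[0] = $kiwisassafras
  sorted[1] = afras$kiwisass
  sorted[2] = as$kiwisassafr
  sorted[3] = assafras$kiwis
  sorted[4] = fras$kiwisassa
  sorted[5] = isassafras$kiw
  sorted[6] = iwisassafras$k
  sorted[7] = kiwisassafras$
  sorted[8] = ras$kiwisassaf
  sorted[9] = s$kiwisassafra
  sorted[10] = safras$kiwisas
  sorted[11] = sassafras$kiwi
  sorted[12] = ssafras$kiwisa
  sorted[13] = wisassafras$ki
sorted[9] = s$kiwisassafra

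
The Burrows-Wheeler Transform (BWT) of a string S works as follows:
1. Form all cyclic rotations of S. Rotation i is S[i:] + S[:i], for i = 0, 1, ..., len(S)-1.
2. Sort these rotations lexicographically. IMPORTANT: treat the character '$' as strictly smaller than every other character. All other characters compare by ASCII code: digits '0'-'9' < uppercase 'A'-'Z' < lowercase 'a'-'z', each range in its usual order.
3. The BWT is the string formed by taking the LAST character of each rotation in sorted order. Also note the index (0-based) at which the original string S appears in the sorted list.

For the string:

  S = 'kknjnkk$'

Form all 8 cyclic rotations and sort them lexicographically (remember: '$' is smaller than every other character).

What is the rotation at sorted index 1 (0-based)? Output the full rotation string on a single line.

All 8 rotations (rotation i = S[i:]+S[:i]):
  rot[0] = kknjnkk$
  rot[1] = knjnkk$k
  rot[2] = njnkk$kk
  rot[3] = jnkk$kkn
  rot[4] = nkk$kknj
  rot[5] = kk$kknjn
  rot[6] = k$kknjnk
  rot[7] = $kknjnkk
Sorted (with $ < everything):
  sorted[0] = $kknjnkk
  sorted[1] = jnkk$kkn
  sorted[2] = k$kknjnk
  sorted[3] = kk$kknjn
  sorted[4] = kknjnkk$
  sorted[5] = knjnkk$k
  sorted[6] = njnkk$kk
  sorted[7] = nkk$kknj
sorted[1] = jnkk$kkn

Answer: jnkk$kkn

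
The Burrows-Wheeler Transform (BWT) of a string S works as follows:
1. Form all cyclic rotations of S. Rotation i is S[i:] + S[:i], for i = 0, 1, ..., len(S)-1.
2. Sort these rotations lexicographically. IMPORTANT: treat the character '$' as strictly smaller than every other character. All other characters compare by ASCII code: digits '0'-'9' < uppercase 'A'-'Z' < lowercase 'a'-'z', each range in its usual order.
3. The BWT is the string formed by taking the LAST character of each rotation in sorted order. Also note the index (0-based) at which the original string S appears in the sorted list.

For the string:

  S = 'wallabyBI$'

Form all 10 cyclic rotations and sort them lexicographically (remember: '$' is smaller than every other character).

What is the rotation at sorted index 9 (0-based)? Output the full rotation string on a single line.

Answer: yBI$wallab

Derivation:
All 10 rotations (rotation i = S[i:]+S[:i]):
  rot[0] = wallabyBI$
  rot[1] = allabyBI$w
  rot[2] = llabyBI$wa
  rot[3] = labyBI$wal
  rot[4] = abyBI$wall
  rot[5] = byBI$walla
  rot[6] = yBI$wallab
  rot[7] = BI$wallaby
  rot[8] = I$wallabyB
  rot[9] = $wallabyBI
Sorted (with $ < everything):
  sorted[0] = $wallabyBI
  sorted[1] = BI$wallaby
  sorted[2] = I$wallabyB
  sorted[3] = abyBI$wall
  sorted[4] = allabyBI$w
  sorted[5] = byBI$walla
  sorted[6] = labyBI$wal
  sorted[7] = llabyBI$wa
  sorted[8] = wallabyBI$
  sorted[9] = yBI$wallab
sorted[9] = yBI$wallab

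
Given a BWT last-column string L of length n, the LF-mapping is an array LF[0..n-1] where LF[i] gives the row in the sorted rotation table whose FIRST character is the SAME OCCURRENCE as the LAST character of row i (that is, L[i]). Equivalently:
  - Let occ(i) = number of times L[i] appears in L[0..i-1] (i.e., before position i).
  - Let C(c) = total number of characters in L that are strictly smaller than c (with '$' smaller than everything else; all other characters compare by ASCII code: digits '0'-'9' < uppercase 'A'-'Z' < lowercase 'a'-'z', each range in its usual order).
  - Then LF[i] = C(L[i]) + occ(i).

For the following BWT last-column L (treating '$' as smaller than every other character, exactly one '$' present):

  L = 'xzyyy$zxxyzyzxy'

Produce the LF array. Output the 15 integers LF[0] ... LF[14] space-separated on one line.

Answer: 1 11 5 6 7 0 12 2 3 8 13 9 14 4 10

Derivation:
Char counts: '$':1, 'x':4, 'y':6, 'z':4
C (first-col start): C('$')=0, C('x')=1, C('y')=5, C('z')=11
L[0]='x': occ=0, LF[0]=C('x')+0=1+0=1
L[1]='z': occ=0, LF[1]=C('z')+0=11+0=11
L[2]='y': occ=0, LF[2]=C('y')+0=5+0=5
L[3]='y': occ=1, LF[3]=C('y')+1=5+1=6
L[4]='y': occ=2, LF[4]=C('y')+2=5+2=7
L[5]='$': occ=0, LF[5]=C('$')+0=0+0=0
L[6]='z': occ=1, LF[6]=C('z')+1=11+1=12
L[7]='x': occ=1, LF[7]=C('x')+1=1+1=2
L[8]='x': occ=2, LF[8]=C('x')+2=1+2=3
L[9]='y': occ=3, LF[9]=C('y')+3=5+3=8
L[10]='z': occ=2, LF[10]=C('z')+2=11+2=13
L[11]='y': occ=4, LF[11]=C('y')+4=5+4=9
L[12]='z': occ=3, LF[12]=C('z')+3=11+3=14
L[13]='x': occ=3, LF[13]=C('x')+3=1+3=4
L[14]='y': occ=5, LF[14]=C('y')+5=5+5=10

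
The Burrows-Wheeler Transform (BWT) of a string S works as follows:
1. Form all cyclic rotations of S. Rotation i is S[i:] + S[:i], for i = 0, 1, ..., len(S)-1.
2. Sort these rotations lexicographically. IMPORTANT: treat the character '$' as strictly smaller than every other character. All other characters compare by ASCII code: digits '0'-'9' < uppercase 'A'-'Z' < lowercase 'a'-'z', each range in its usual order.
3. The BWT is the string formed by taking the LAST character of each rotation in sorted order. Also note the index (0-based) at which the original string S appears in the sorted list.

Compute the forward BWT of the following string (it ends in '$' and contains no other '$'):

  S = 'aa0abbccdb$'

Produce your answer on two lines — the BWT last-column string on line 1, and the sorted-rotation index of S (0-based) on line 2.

Answer: baa$0dabbcc
3

Derivation:
All 11 rotations (rotation i = S[i:]+S[:i]):
  rot[0] = aa0abbccdb$
  rot[1] = a0abbccdb$a
  rot[2] = 0abbccdb$aa
  rot[3] = abbccdb$aa0
  rot[4] = bbccdb$aa0a
  rot[5] = bccdb$aa0ab
  rot[6] = ccdb$aa0abb
  rot[7] = cdb$aa0abbc
  rot[8] = db$aa0abbcc
  rot[9] = b$aa0abbccd
  rot[10] = $aa0abbccdb
Sorted (with $ < everything):
  sorted[0] = $aa0abbccdb  (last char: 'b')
  sorted[1] = 0abbccdb$aa  (last char: 'a')
  sorted[2] = a0abbccdb$a  (last char: 'a')
  sorted[3] = aa0abbccdb$  (last char: '$')
  sorted[4] = abbccdb$aa0  (last char: '0')
  sorted[5] = b$aa0abbccd  (last char: 'd')
  sorted[6] = bbccdb$aa0a  (last char: 'a')
  sorted[7] = bccdb$aa0ab  (last char: 'b')
  sorted[8] = ccdb$aa0abb  (last char: 'b')
  sorted[9] = cdb$aa0abbc  (last char: 'c')
  sorted[10] = db$aa0abbcc  (last char: 'c')
Last column: baa$0dabbcc
Original string S is at sorted index 3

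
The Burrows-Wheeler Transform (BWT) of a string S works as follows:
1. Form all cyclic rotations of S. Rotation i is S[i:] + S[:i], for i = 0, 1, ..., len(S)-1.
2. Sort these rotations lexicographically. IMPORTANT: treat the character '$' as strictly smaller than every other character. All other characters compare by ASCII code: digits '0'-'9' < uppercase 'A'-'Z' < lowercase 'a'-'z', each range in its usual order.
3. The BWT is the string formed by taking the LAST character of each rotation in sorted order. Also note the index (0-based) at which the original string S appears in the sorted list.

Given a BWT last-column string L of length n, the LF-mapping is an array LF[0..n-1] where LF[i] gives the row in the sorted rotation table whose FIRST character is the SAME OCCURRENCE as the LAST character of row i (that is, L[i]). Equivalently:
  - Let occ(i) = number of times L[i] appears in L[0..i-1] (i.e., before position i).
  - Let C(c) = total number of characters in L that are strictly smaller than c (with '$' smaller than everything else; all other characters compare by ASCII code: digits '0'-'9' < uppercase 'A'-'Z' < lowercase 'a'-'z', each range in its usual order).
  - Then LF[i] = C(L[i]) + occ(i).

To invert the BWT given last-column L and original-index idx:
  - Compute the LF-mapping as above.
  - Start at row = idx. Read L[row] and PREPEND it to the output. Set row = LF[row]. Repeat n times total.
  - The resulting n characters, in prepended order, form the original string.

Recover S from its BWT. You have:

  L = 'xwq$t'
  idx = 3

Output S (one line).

LF mapping: 4 3 1 0 2
Walk LF starting at row 3, prepending L[row]:
  step 1: row=3, L[3]='$', prepend. Next row=LF[3]=0
  step 2: row=0, L[0]='x', prepend. Next row=LF[0]=4
  step 3: row=4, L[4]='t', prepend. Next row=LF[4]=2
  step 4: row=2, L[2]='q', prepend. Next row=LF[2]=1
  step 5: row=1, L[1]='w', prepend. Next row=LF[1]=3
Reversed output: wqtx$

Answer: wqtx$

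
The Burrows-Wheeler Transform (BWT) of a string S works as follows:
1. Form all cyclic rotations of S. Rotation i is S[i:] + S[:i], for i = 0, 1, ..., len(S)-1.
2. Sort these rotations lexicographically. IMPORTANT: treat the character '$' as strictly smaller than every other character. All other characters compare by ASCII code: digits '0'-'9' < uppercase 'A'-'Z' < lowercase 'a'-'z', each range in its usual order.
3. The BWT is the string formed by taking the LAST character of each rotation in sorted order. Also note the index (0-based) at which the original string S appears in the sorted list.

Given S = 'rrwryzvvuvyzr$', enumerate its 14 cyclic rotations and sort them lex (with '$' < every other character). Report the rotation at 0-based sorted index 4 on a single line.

All 14 rotations (rotation i = S[i:]+S[:i]):
  rot[0] = rrwryzvvuvyzr$
  rot[1] = rwryzvvuvyzr$r
  rot[2] = wryzvvuvyzr$rr
  rot[3] = ryzvvuvyzr$rrw
  rot[4] = yzvvuvyzr$rrwr
  rot[5] = zvvuvyzr$rrwry
  rot[6] = vvuvyzr$rrwryz
  rot[7] = vuvyzr$rrwryzv
  rot[8] = uvyzr$rrwryzvv
  rot[9] = vyzr$rrwryzvvu
  rot[10] = yzr$rrwryzvvuv
  rot[11] = zr$rrwryzvvuvy
  rot[12] = r$rrwryzvvuvyz
  rot[13] = $rrwryzvvuvyzr
Sorted (with $ < everything):
  sorted[0] = $rrwryzvvuvyzr
  sorted[1] = r$rrwryzvvuvyz
  sorted[2] = rrwryzvvuvyzr$
  sorted[3] = rwryzvvuvyzr$r
  sorted[4] = ryzvvuvyzr$rrw
  sorted[5] = uvyzr$rrwryzvv
  sorted[6] = vuvyzr$rrwryzv
  sorted[7] = vvuvyzr$rrwryz
  sorted[8] = vyzr$rrwryzvvu
  sorted[9] = wryzvvuvyzr$rr
  sorted[10] = yzr$rrwryzvvuv
  sorted[11] = yzvvuvyzr$rrwr
  sorted[12] = zr$rrwryzvvuvy
  sorted[13] = zvvuvyzr$rrwry
sorted[4] = ryzvvuvyzr$rrw

Answer: ryzvvuvyzr$rrw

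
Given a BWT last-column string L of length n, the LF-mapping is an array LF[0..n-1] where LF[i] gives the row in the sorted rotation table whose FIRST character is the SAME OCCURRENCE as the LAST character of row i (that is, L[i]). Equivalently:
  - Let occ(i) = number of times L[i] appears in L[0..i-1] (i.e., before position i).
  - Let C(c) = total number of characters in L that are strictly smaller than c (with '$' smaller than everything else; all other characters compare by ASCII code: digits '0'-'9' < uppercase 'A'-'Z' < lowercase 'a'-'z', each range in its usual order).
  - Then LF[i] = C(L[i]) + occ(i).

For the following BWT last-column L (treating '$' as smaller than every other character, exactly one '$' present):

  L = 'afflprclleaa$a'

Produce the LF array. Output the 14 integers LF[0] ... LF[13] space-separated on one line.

Answer: 1 7 8 9 12 13 5 10 11 6 2 3 0 4

Derivation:
Char counts: '$':1, 'a':4, 'c':1, 'e':1, 'f':2, 'l':3, 'p':1, 'r':1
C (first-col start): C('$')=0, C('a')=1, C('c')=5, C('e')=6, C('f')=7, C('l')=9, C('p')=12, C('r')=13
L[0]='a': occ=0, LF[0]=C('a')+0=1+0=1
L[1]='f': occ=0, LF[1]=C('f')+0=7+0=7
L[2]='f': occ=1, LF[2]=C('f')+1=7+1=8
L[3]='l': occ=0, LF[3]=C('l')+0=9+0=9
L[4]='p': occ=0, LF[4]=C('p')+0=12+0=12
L[5]='r': occ=0, LF[5]=C('r')+0=13+0=13
L[6]='c': occ=0, LF[6]=C('c')+0=5+0=5
L[7]='l': occ=1, LF[7]=C('l')+1=9+1=10
L[8]='l': occ=2, LF[8]=C('l')+2=9+2=11
L[9]='e': occ=0, LF[9]=C('e')+0=6+0=6
L[10]='a': occ=1, LF[10]=C('a')+1=1+1=2
L[11]='a': occ=2, LF[11]=C('a')+2=1+2=3
L[12]='$': occ=0, LF[12]=C('$')+0=0+0=0
L[13]='a': occ=3, LF[13]=C('a')+3=1+3=4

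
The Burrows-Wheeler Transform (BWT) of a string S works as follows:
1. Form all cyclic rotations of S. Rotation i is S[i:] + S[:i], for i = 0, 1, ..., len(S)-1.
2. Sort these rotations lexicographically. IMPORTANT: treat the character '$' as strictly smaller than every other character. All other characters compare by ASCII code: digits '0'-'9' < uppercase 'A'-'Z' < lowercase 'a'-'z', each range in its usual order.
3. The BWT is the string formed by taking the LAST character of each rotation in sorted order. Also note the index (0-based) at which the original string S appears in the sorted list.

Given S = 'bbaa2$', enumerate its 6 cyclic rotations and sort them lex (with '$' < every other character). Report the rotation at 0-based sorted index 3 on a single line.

All 6 rotations (rotation i = S[i:]+S[:i]):
  rot[0] = bbaa2$
  rot[1] = baa2$b
  rot[2] = aa2$bb
  rot[3] = a2$bba
  rot[4] = 2$bbaa
  rot[5] = $bbaa2
Sorted (with $ < everything):
  sorted[0] = $bbaa2
  sorted[1] = 2$bbaa
  sorted[2] = a2$bba
  sorted[3] = aa2$bb
  sorted[4] = baa2$b
  sorted[5] = bbaa2$
sorted[3] = aa2$bb

Answer: aa2$bb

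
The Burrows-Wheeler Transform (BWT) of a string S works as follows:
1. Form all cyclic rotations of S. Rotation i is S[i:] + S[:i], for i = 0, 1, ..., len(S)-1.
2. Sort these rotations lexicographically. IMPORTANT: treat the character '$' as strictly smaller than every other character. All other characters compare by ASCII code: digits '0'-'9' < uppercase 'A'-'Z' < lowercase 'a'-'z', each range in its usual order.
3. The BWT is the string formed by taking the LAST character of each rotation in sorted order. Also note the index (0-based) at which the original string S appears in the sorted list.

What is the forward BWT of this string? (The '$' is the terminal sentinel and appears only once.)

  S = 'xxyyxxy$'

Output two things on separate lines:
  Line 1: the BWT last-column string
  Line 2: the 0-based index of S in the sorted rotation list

Answer: yy$xxxyx
2

Derivation:
All 8 rotations (rotation i = S[i:]+S[:i]):
  rot[0] = xxyyxxy$
  rot[1] = xyyxxy$x
  rot[2] = yyxxy$xx
  rot[3] = yxxy$xxy
  rot[4] = xxy$xxyy
  rot[5] = xy$xxyyx
  rot[6] = y$xxyyxx
  rot[7] = $xxyyxxy
Sorted (with $ < everything):
  sorted[0] = $xxyyxxy  (last char: 'y')
  sorted[1] = xxy$xxyy  (last char: 'y')
  sorted[2] = xxyyxxy$  (last char: '$')
  sorted[3] = xy$xxyyx  (last char: 'x')
  sorted[4] = xyyxxy$x  (last char: 'x')
  sorted[5] = y$xxyyxx  (last char: 'x')
  sorted[6] = yxxy$xxy  (last char: 'y')
  sorted[7] = yyxxy$xx  (last char: 'x')
Last column: yy$xxxyx
Original string S is at sorted index 2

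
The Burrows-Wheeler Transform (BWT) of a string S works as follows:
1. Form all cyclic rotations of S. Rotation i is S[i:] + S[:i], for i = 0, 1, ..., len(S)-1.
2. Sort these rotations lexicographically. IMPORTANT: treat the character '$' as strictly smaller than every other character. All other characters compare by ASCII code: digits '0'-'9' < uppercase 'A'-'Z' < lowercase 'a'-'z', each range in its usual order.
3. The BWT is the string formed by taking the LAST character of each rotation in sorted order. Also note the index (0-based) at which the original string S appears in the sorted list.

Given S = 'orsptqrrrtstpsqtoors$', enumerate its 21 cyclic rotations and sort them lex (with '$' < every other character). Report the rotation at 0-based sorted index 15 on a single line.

All 21 rotations (rotation i = S[i:]+S[:i]):
  rot[0] = orsptqrrrtstpsqtoors$
  rot[1] = rsptqrrrtstpsqtoors$o
  rot[2] = sptqrrrtstpsqtoors$or
  rot[3] = ptqrrrtstpsqtoors$ors
  rot[4] = tqrrrtstpsqtoors$orsp
  rot[5] = qrrrtstpsqtoors$orspt
  rot[6] = rrrtstpsqtoors$orsptq
  rot[7] = rrtstpsqtoors$orsptqr
  rot[8] = rtstpsqtoors$orsptqrr
  rot[9] = tstpsqtoors$orsptqrrr
  rot[10] = stpsqtoors$orsptqrrrt
  rot[11] = tpsqtoors$orsptqrrrts
  rot[12] = psqtoors$orsptqrrrtst
  rot[13] = sqtoors$orsptqrrrtstp
  rot[14] = qtoors$orsptqrrrtstps
  rot[15] = toors$orsptqrrrtstpsq
  rot[16] = oors$orsptqrrrtstpsqt
  rot[17] = ors$orsptqrrrtstpsqto
  rot[18] = rs$orsptqrrrtstpsqtoo
  rot[19] = s$orsptqrrrtstpsqtoor
  rot[20] = $orsptqrrrtstpsqtoors
Sorted (with $ < everything):
  sorted[0] = $orsptqrrrtstpsqtoors
  sorted[1] = oors$orsptqrrrtstpsqt
  sorted[2] = ors$orsptqrrrtstpsqto
  sorted[3] = orsptqrrrtstpsqtoors$
  sorted[4] = psqtoors$orsptqrrrtst
  sorted[5] = ptqrrrtstpsqtoors$ors
  sorted[6] = qrrrtstpsqtoors$orspt
  sorted[7] = qtoors$orsptqrrrtstps
  sorted[8] = rrrtstpsqtoors$orsptq
  sorted[9] = rrtstpsqtoors$orsptqr
  sorted[10] = rs$orsptqrrrtstpsqtoo
  sorted[11] = rsptqrrrtstpsqtoors$o
  sorted[12] = rtstpsqtoors$orsptqrr
  sorted[13] = s$orsptqrrrtstpsqtoor
  sorted[14] = sptqrrrtstpsqtoors$or
  sorted[15] = sqtoors$orsptqrrrtstp
  sorted[16] = stpsqtoors$orsptqrrrt
  sorted[17] = toors$orsptqrrrtstpsq
  sorted[18] = tpsqtoors$orsptqrrrts
  sorted[19] = tqrrrtstpsqtoors$orsp
  sorted[20] = tstpsqtoors$orsptqrrr
sorted[15] = sqtoors$orsptqrrrtstp

Answer: sqtoors$orsptqrrrtstp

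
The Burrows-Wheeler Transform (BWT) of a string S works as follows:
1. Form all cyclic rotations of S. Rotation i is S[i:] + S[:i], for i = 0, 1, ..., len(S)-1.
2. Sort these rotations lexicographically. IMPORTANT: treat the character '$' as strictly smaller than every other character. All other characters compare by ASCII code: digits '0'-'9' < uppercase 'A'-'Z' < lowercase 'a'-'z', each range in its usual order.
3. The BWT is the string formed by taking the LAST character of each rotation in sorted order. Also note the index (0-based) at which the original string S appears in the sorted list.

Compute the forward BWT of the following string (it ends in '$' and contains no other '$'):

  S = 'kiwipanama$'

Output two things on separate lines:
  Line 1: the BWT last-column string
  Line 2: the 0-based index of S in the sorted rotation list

All 11 rotations (rotation i = S[i:]+S[:i]):
  rot[0] = kiwipanama$
  rot[1] = iwipanama$k
  rot[2] = wipanama$ki
  rot[3] = ipanama$kiw
  rot[4] = panama$kiwi
  rot[5] = anama$kiwip
  rot[6] = nama$kiwipa
  rot[7] = ama$kiwipan
  rot[8] = ma$kiwipana
  rot[9] = a$kiwipanam
  rot[10] = $kiwipanama
Sorted (with $ < everything):
  sorted[0] = $kiwipanama  (last char: 'a')
  sorted[1] = a$kiwipanam  (last char: 'm')
  sorted[2] = ama$kiwipan  (last char: 'n')
  sorted[3] = anama$kiwip  (last char: 'p')
  sorted[4] = ipanama$kiw  (last char: 'w')
  sorted[5] = iwipanama$k  (last char: 'k')
  sorted[6] = kiwipanama$  (last char: '$')
  sorted[7] = ma$kiwipana  (last char: 'a')
  sorted[8] = nama$kiwipa  (last char: 'a')
  sorted[9] = panama$kiwi  (last char: 'i')
  sorted[10] = wipanama$ki  (last char: 'i')
Last column: amnpwk$aaii
Original string S is at sorted index 6

Answer: amnpwk$aaii
6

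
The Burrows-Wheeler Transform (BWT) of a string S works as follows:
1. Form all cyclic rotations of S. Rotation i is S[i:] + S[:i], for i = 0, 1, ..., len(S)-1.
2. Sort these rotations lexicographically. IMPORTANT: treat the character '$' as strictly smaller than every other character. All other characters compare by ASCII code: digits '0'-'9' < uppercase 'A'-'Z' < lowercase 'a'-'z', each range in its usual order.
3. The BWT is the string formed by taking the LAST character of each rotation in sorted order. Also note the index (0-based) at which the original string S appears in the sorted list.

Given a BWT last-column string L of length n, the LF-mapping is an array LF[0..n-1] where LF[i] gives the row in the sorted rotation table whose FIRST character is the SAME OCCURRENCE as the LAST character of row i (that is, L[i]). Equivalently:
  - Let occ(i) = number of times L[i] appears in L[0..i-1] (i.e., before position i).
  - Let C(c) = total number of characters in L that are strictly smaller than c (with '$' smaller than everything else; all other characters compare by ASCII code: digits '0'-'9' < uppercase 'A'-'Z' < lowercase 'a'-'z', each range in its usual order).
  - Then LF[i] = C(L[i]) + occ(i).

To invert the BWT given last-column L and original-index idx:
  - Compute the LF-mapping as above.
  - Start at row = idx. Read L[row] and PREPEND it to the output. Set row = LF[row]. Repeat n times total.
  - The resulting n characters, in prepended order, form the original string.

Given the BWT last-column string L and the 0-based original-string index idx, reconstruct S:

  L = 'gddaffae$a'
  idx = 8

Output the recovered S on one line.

Answer: fdaefdaag$

Derivation:
LF mapping: 9 4 5 1 7 8 2 6 0 3
Walk LF starting at row 8, prepending L[row]:
  step 1: row=8, L[8]='$', prepend. Next row=LF[8]=0
  step 2: row=0, L[0]='g', prepend. Next row=LF[0]=9
  step 3: row=9, L[9]='a', prepend. Next row=LF[9]=3
  step 4: row=3, L[3]='a', prepend. Next row=LF[3]=1
  step 5: row=1, L[1]='d', prepend. Next row=LF[1]=4
  step 6: row=4, L[4]='f', prepend. Next row=LF[4]=7
  step 7: row=7, L[7]='e', prepend. Next row=LF[7]=6
  step 8: row=6, L[6]='a', prepend. Next row=LF[6]=2
  step 9: row=2, L[2]='d', prepend. Next row=LF[2]=5
  step 10: row=5, L[5]='f', prepend. Next row=LF[5]=8
Reversed output: fdaefdaag$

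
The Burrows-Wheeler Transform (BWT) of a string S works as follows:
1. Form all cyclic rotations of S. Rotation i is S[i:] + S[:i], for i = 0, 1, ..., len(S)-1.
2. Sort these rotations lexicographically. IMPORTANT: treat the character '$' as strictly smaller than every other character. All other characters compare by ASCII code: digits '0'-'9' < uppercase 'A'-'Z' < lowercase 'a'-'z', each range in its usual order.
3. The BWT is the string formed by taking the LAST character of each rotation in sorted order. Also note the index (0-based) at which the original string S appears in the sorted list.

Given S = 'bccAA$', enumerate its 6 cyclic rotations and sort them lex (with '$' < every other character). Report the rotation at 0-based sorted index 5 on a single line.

All 6 rotations (rotation i = S[i:]+S[:i]):
  rot[0] = bccAA$
  rot[1] = ccAA$b
  rot[2] = cAA$bc
  rot[3] = AA$bcc
  rot[4] = A$bccA
  rot[5] = $bccAA
Sorted (with $ < everything):
  sorted[0] = $bccAA
  sorted[1] = A$bccA
  sorted[2] = AA$bcc
  sorted[3] = bccAA$
  sorted[4] = cAA$bc
  sorted[5] = ccAA$b
sorted[5] = ccAA$b

Answer: ccAA$b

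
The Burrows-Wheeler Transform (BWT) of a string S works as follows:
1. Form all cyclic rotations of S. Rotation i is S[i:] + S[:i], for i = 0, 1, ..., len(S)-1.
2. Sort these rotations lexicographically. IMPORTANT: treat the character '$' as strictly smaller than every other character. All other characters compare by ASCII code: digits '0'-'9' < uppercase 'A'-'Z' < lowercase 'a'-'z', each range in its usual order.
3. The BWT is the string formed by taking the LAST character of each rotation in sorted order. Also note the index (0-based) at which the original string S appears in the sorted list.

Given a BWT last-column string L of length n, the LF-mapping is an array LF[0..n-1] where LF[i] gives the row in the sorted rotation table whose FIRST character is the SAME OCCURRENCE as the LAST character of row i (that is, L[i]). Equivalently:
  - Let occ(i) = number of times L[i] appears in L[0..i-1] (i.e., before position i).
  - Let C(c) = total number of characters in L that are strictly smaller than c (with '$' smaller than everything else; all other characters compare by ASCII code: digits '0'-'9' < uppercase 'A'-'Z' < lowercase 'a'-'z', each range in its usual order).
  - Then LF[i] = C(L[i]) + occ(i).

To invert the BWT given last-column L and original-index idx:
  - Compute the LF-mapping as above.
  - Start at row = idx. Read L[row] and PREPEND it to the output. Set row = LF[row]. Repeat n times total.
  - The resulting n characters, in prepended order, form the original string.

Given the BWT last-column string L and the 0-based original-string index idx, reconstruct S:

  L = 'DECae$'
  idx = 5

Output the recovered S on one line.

Answer: eaECD$

Derivation:
LF mapping: 2 3 1 4 5 0
Walk LF starting at row 5, prepending L[row]:
  step 1: row=5, L[5]='$', prepend. Next row=LF[5]=0
  step 2: row=0, L[0]='D', prepend. Next row=LF[0]=2
  step 3: row=2, L[2]='C', prepend. Next row=LF[2]=1
  step 4: row=1, L[1]='E', prepend. Next row=LF[1]=3
  step 5: row=3, L[3]='a', prepend. Next row=LF[3]=4
  step 6: row=4, L[4]='e', prepend. Next row=LF[4]=5
Reversed output: eaECD$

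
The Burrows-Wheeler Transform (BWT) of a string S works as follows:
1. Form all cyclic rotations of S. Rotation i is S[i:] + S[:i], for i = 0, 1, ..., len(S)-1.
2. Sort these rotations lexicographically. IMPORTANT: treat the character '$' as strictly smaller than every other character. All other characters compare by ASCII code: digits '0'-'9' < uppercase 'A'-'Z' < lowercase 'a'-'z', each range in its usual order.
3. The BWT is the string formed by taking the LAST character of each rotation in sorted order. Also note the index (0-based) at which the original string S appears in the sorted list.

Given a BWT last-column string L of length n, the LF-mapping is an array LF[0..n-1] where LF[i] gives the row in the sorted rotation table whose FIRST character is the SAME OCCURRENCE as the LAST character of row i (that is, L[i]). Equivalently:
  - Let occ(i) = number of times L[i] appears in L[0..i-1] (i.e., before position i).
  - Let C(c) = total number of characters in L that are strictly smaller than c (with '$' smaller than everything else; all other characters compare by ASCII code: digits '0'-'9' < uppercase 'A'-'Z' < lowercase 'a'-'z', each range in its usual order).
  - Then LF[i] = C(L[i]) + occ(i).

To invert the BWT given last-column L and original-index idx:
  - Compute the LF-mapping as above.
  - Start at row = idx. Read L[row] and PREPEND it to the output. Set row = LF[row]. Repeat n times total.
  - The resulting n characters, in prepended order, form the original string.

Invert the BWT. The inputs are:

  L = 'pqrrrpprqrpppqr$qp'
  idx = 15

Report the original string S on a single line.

Answer: rprrpqrpprppqrqqp$

Derivation:
LF mapping: 1 8 12 13 14 2 3 15 9 16 4 5 6 10 17 0 11 7
Walk LF starting at row 15, prepending L[row]:
  step 1: row=15, L[15]='$', prepend. Next row=LF[15]=0
  step 2: row=0, L[0]='p', prepend. Next row=LF[0]=1
  step 3: row=1, L[1]='q', prepend. Next row=LF[1]=8
  step 4: row=8, L[8]='q', prepend. Next row=LF[8]=9
  step 5: row=9, L[9]='r', prepend. Next row=LF[9]=16
  step 6: row=16, L[16]='q', prepend. Next row=LF[16]=11
  step 7: row=11, L[11]='p', prepend. Next row=LF[11]=5
  step 8: row=5, L[5]='p', prepend. Next row=LF[5]=2
  step 9: row=2, L[2]='r', prepend. Next row=LF[2]=12
  step 10: row=12, L[12]='p', prepend. Next row=LF[12]=6
  step 11: row=6, L[6]='p', prepend. Next row=LF[6]=3
  step 12: row=3, L[3]='r', prepend. Next row=LF[3]=13
  step 13: row=13, L[13]='q', prepend. Next row=LF[13]=10
  step 14: row=10, L[10]='p', prepend. Next row=LF[10]=4
  step 15: row=4, L[4]='r', prepend. Next row=LF[4]=14
  step 16: row=14, L[14]='r', prepend. Next row=LF[14]=17
  step 17: row=17, L[17]='p', prepend. Next row=LF[17]=7
  step 18: row=7, L[7]='r', prepend. Next row=LF[7]=15
Reversed output: rprrpqrpprppqrqqp$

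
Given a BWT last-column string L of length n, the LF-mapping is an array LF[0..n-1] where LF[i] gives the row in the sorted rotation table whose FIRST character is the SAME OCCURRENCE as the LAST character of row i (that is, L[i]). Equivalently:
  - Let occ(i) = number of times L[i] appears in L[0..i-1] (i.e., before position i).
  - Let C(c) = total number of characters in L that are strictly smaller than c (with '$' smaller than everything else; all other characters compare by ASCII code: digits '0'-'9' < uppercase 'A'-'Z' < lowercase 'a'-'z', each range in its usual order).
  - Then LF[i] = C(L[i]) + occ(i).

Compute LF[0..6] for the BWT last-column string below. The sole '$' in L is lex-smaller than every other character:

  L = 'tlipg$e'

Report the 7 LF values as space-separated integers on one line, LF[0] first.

Char counts: '$':1, 'e':1, 'g':1, 'i':1, 'l':1, 'p':1, 't':1
C (first-col start): C('$')=0, C('e')=1, C('g')=2, C('i')=3, C('l')=4, C('p')=5, C('t')=6
L[0]='t': occ=0, LF[0]=C('t')+0=6+0=6
L[1]='l': occ=0, LF[1]=C('l')+0=4+0=4
L[2]='i': occ=0, LF[2]=C('i')+0=3+0=3
L[3]='p': occ=0, LF[3]=C('p')+0=5+0=5
L[4]='g': occ=0, LF[4]=C('g')+0=2+0=2
L[5]='$': occ=0, LF[5]=C('$')+0=0+0=0
L[6]='e': occ=0, LF[6]=C('e')+0=1+0=1

Answer: 6 4 3 5 2 0 1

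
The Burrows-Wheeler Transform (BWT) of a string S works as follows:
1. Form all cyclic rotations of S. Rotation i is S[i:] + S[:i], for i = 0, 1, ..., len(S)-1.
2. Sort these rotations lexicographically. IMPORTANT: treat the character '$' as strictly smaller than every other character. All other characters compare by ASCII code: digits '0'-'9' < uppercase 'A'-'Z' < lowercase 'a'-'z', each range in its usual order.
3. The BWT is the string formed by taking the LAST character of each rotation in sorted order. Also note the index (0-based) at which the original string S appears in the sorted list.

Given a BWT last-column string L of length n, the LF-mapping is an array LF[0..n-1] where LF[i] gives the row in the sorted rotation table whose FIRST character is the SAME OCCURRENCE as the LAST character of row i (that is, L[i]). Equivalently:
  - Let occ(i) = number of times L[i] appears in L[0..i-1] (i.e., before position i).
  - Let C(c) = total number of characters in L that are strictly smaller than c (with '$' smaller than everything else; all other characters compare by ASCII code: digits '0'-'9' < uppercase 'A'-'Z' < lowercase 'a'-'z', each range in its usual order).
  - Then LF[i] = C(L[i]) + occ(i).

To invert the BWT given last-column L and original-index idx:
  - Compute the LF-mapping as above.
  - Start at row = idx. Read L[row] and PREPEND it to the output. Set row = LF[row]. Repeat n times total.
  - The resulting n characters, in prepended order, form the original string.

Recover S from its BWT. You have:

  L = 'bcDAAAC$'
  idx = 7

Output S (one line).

LF mapping: 6 7 5 1 2 3 4 0
Walk LF starting at row 7, prepending L[row]:
  step 1: row=7, L[7]='$', prepend. Next row=LF[7]=0
  step 2: row=0, L[0]='b', prepend. Next row=LF[0]=6
  step 3: row=6, L[6]='C', prepend. Next row=LF[6]=4
  step 4: row=4, L[4]='A', prepend. Next row=LF[4]=2
  step 5: row=2, L[2]='D', prepend. Next row=LF[2]=5
  step 6: row=5, L[5]='A', prepend. Next row=LF[5]=3
  step 7: row=3, L[3]='A', prepend. Next row=LF[3]=1
  step 8: row=1, L[1]='c', prepend. Next row=LF[1]=7
Reversed output: cAADACb$

Answer: cAADACb$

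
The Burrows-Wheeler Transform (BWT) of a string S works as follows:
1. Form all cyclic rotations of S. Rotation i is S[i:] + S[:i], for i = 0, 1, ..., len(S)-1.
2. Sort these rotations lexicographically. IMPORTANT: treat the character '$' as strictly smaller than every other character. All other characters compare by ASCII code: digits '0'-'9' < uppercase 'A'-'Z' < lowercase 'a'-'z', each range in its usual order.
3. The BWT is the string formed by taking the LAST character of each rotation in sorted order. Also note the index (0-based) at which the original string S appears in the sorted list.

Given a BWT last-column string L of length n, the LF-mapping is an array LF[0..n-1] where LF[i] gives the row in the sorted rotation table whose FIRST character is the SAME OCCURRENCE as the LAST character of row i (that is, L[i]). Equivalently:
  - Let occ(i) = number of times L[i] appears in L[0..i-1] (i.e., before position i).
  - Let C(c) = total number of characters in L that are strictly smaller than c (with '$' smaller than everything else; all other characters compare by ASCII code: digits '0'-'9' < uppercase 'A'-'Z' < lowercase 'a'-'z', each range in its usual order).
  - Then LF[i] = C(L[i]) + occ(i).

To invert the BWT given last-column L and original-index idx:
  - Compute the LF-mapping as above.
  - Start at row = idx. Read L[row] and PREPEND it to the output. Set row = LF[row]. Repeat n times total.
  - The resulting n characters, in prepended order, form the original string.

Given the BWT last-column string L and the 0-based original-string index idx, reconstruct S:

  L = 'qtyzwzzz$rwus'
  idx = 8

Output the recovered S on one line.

Answer: yrzszwzuzwtq$

Derivation:
LF mapping: 1 4 8 9 6 10 11 12 0 2 7 5 3
Walk LF starting at row 8, prepending L[row]:
  step 1: row=8, L[8]='$', prepend. Next row=LF[8]=0
  step 2: row=0, L[0]='q', prepend. Next row=LF[0]=1
  step 3: row=1, L[1]='t', prepend. Next row=LF[1]=4
  step 4: row=4, L[4]='w', prepend. Next row=LF[4]=6
  step 5: row=6, L[6]='z', prepend. Next row=LF[6]=11
  step 6: row=11, L[11]='u', prepend. Next row=LF[11]=5
  step 7: row=5, L[5]='z', prepend. Next row=LF[5]=10
  step 8: row=10, L[10]='w', prepend. Next row=LF[10]=7
  step 9: row=7, L[7]='z', prepend. Next row=LF[7]=12
  step 10: row=12, L[12]='s', prepend. Next row=LF[12]=3
  step 11: row=3, L[3]='z', prepend. Next row=LF[3]=9
  step 12: row=9, L[9]='r', prepend. Next row=LF[9]=2
  step 13: row=2, L[2]='y', prepend. Next row=LF[2]=8
Reversed output: yrzszwzuzwtq$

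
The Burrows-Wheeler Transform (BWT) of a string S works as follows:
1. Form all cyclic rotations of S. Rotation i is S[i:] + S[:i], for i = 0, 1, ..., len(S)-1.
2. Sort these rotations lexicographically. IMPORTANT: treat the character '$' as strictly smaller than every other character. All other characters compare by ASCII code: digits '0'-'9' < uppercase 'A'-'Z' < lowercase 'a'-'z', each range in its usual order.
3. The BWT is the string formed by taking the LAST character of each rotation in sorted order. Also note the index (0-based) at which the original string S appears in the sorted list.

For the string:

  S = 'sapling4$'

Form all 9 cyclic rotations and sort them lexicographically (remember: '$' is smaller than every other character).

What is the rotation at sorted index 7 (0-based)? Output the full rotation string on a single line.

Answer: pling4$sa

Derivation:
All 9 rotations (rotation i = S[i:]+S[:i]):
  rot[0] = sapling4$
  rot[1] = apling4$s
  rot[2] = pling4$sa
  rot[3] = ling4$sap
  rot[4] = ing4$sapl
  rot[5] = ng4$sapli
  rot[6] = g4$saplin
  rot[7] = 4$sapling
  rot[8] = $sapling4
Sorted (with $ < everything):
  sorted[0] = $sapling4
  sorted[1] = 4$sapling
  sorted[2] = apling4$s
  sorted[3] = g4$saplin
  sorted[4] = ing4$sapl
  sorted[5] = ling4$sap
  sorted[6] = ng4$sapli
  sorted[7] = pling4$sa
  sorted[8] = sapling4$
sorted[7] = pling4$sa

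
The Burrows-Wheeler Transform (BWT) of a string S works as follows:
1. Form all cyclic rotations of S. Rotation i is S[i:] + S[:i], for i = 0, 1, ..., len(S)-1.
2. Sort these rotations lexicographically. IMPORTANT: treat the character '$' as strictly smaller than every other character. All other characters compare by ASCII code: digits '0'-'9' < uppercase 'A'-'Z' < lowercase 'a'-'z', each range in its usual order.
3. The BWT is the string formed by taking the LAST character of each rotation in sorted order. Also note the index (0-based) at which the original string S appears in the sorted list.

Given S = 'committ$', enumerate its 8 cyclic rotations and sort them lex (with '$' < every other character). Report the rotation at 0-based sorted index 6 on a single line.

Answer: t$commit

Derivation:
All 8 rotations (rotation i = S[i:]+S[:i]):
  rot[0] = committ$
  rot[1] = ommitt$c
  rot[2] = mmitt$co
  rot[3] = mitt$com
  rot[4] = itt$comm
  rot[5] = tt$commi
  rot[6] = t$commit
  rot[7] = $committ
Sorted (with $ < everything):
  sorted[0] = $committ
  sorted[1] = committ$
  sorted[2] = itt$comm
  sorted[3] = mitt$com
  sorted[4] = mmitt$co
  sorted[5] = ommitt$c
  sorted[6] = t$commit
  sorted[7] = tt$commi
sorted[6] = t$commit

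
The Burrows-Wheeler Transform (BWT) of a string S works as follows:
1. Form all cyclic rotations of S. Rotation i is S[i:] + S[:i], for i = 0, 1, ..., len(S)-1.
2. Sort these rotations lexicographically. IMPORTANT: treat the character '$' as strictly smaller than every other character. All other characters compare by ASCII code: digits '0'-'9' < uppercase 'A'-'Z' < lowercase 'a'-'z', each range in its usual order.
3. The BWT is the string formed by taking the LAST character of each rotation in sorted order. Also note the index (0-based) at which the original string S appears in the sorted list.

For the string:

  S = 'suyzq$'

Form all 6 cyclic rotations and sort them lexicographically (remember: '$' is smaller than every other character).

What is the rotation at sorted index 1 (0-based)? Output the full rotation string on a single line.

All 6 rotations (rotation i = S[i:]+S[:i]):
  rot[0] = suyzq$
  rot[1] = uyzq$s
  rot[2] = yzq$su
  rot[3] = zq$suy
  rot[4] = q$suyz
  rot[5] = $suyzq
Sorted (with $ < everything):
  sorted[0] = $suyzq
  sorted[1] = q$suyz
  sorted[2] = suyzq$
  sorted[3] = uyzq$s
  sorted[4] = yzq$su
  sorted[5] = zq$suy
sorted[1] = q$suyz

Answer: q$suyz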